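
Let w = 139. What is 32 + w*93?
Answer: 12959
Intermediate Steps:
32 + w*93 = 32 + 139*93 = 32 + 12927 = 12959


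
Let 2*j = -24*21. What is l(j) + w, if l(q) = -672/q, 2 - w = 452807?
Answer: -1358407/3 ≈ -4.5280e+5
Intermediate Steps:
w = -452805 (w = 2 - 1*452807 = 2 - 452807 = -452805)
j = -252 (j = (-24*21)/2 = (½)*(-504) = -252)
l(j) + w = -672/(-252) - 452805 = -672*(-1/252) - 452805 = 8/3 - 452805 = -1358407/3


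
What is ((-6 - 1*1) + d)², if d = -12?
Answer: 361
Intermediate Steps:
((-6 - 1*1) + d)² = ((-6 - 1*1) - 12)² = ((-6 - 1) - 12)² = (-7 - 12)² = (-19)² = 361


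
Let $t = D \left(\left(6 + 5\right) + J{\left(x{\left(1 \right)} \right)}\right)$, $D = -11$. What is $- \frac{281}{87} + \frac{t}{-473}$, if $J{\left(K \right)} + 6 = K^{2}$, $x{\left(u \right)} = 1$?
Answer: $- \frac{11561}{3741} \approx -3.0904$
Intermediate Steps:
$J{\left(K \right)} = -6 + K^{2}$
$t = -66$ ($t = - 11 \left(\left(6 + 5\right) - \left(6 - 1^{2}\right)\right) = - 11 \left(11 + \left(-6 + 1\right)\right) = - 11 \left(11 - 5\right) = \left(-11\right) 6 = -66$)
$- \frac{281}{87} + \frac{t}{-473} = - \frac{281}{87} - \frac{66}{-473} = \left(-281\right) \frac{1}{87} - - \frac{6}{43} = - \frac{281}{87} + \frac{6}{43} = - \frac{11561}{3741}$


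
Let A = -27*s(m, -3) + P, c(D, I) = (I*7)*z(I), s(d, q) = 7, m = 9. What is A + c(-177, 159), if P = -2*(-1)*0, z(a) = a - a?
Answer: -189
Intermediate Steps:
z(a) = 0
P = 0 (P = 2*0 = 0)
c(D, I) = 0 (c(D, I) = (I*7)*0 = (7*I)*0 = 0)
A = -189 (A = -27*7 + 0 = -189 + 0 = -189)
A + c(-177, 159) = -189 + 0 = -189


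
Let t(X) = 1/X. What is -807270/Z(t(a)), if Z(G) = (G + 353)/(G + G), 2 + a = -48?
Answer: 538180/5883 ≈ 91.480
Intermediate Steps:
a = -50 (a = -2 - 48 = -50)
Z(G) = (353 + G)/(2*G) (Z(G) = (353 + G)/((2*G)) = (353 + G)*(1/(2*G)) = (353 + G)/(2*G))
-807270/Z(t(a)) = -807270*(-1/(25*(353 + 1/(-50)))) = -807270*(-1/(25*(353 - 1/50))) = -807270/((1/2)*(-50)*(17649/50)) = -807270/(-17649/2) = -807270*(-2/17649) = 538180/5883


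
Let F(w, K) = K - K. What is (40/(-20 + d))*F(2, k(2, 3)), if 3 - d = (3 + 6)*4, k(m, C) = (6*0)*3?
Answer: 0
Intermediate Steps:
k(m, C) = 0 (k(m, C) = 0*3 = 0)
d = -33 (d = 3 - (3 + 6)*4 = 3 - 9*4 = 3 - 1*36 = 3 - 36 = -33)
F(w, K) = 0
(40/(-20 + d))*F(2, k(2, 3)) = (40/(-20 - 33))*0 = (40/(-53))*0 = -1/53*40*0 = -40/53*0 = 0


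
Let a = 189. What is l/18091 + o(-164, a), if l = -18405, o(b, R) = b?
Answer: -2985329/18091 ≈ -165.02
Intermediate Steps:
l/18091 + o(-164, a) = -18405/18091 - 164 = -2985329/18091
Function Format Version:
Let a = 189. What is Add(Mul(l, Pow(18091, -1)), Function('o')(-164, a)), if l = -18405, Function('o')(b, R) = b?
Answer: Rational(-2985329, 18091) ≈ -165.02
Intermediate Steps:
Add(Mul(l, Pow(18091, -1)), Function('o')(-164, a)) = Add(Mul(-18405, Pow(18091, -1)), -164) = Add(Mul(-18405, Rational(1, 18091)), -164) = Add(Rational(-18405, 18091), -164) = Rational(-2985329, 18091)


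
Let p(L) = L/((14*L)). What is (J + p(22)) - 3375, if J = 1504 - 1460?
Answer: -46633/14 ≈ -3330.9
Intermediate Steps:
p(L) = 1/14 (p(L) = L*(1/(14*L)) = 1/14)
J = 44
(J + p(22)) - 3375 = (44 + 1/14) - 3375 = 617/14 - 3375 = -46633/14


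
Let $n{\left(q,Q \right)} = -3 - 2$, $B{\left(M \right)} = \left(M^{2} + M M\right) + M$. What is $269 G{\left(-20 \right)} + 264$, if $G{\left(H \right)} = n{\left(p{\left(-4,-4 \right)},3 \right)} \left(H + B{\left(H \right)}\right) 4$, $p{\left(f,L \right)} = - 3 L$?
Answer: $-4088536$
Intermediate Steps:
$B{\left(M \right)} = M + 2 M^{2}$ ($B{\left(M \right)} = \left(M^{2} + M^{2}\right) + M = 2 M^{2} + M = M + 2 M^{2}$)
$n{\left(q,Q \right)} = -5$ ($n{\left(q,Q \right)} = -3 - 2 = -5$)
$G{\left(H \right)} = - 20 H - 20 H \left(1 + 2 H\right)$ ($G{\left(H \right)} = - 5 \left(H + H \left(1 + 2 H\right)\right) 4 = \left(- 5 H - 5 H \left(1 + 2 H\right)\right) 4 = - 20 H - 20 H \left(1 + 2 H\right)$)
$269 G{\left(-20 \right)} + 264 = 269 \cdot 40 \left(-20\right) \left(-1 - -20\right) + 264 = 269 \cdot 40 \left(-20\right) \left(-1 + 20\right) + 264 = 269 \cdot 40 \left(-20\right) 19 + 264 = 269 \left(-15200\right) + 264 = -4088800 + 264 = -4088536$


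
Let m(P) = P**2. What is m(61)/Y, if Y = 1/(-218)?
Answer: -811178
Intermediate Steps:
Y = -1/218 ≈ -0.0045872
m(61)/Y = 61**2/(-1/218) = 3721*(-218) = -811178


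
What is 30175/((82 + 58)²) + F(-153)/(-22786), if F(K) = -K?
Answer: 13691375/8932112 ≈ 1.5328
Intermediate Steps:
30175/((82 + 58)²) + F(-153)/(-22786) = 30175/((82 + 58)²) - 1*(-153)/(-22786) = 30175/(140²) + 153*(-1/22786) = 30175/19600 - 153/22786 = 30175*(1/19600) - 153/22786 = 1207/784 - 153/22786 = 13691375/8932112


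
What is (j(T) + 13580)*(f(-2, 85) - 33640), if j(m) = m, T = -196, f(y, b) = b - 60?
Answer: -449903160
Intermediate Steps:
f(y, b) = -60 + b
(j(T) + 13580)*(f(-2, 85) - 33640) = (-196 + 13580)*((-60 + 85) - 33640) = 13384*(25 - 33640) = 13384*(-33615) = -449903160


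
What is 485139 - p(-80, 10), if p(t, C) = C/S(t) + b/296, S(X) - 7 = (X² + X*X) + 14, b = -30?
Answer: 920555324447/1897508 ≈ 4.8514e+5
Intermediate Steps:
S(X) = 21 + 2*X² (S(X) = 7 + ((X² + X*X) + 14) = 7 + ((X² + X²) + 14) = 7 + (2*X² + 14) = 7 + (14 + 2*X²) = 21 + 2*X²)
p(t, C) = -15/148 + C/(21 + 2*t²) (p(t, C) = C/(21 + 2*t²) - 30/296 = C/(21 + 2*t²) - 30*1/296 = C/(21 + 2*t²) - 15/148 = -15/148 + C/(21 + 2*t²))
485139 - p(-80, 10) = 485139 - (-315 - 30*(-80)² + 148*10)/(148*(21 + 2*(-80)²)) = 485139 - (-315 - 30*6400 + 1480)/(148*(21 + 2*6400)) = 485139 - (-315 - 192000 + 1480)/(148*(21 + 12800)) = 485139 - (-190835)/(148*12821) = 485139 - 1*(-190835/1897508) = 485139 + 190835/1897508 = 920555324447/1897508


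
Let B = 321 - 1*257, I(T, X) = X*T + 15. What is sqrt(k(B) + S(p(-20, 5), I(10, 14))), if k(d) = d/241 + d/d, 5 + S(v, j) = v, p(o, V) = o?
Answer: 2*I*sqrt(344630)/241 ≈ 4.8718*I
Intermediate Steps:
I(T, X) = 15 + T*X (I(T, X) = T*X + 15 = 15 + T*X)
S(v, j) = -5 + v
B = 64 (B = 321 - 257 = 64)
k(d) = 1 + d/241 (k(d) = d*(1/241) + 1 = d/241 + 1 = 1 + d/241)
sqrt(k(B) + S(p(-20, 5), I(10, 14))) = sqrt((1 + (1/241)*64) + (-5 - 20)) = sqrt((1 + 64/241) - 25) = sqrt(305/241 - 25) = sqrt(-5720/241) = 2*I*sqrt(344630)/241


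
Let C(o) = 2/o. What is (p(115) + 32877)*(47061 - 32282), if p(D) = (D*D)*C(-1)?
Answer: 94984633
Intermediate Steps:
p(D) = -2*D² (p(D) = (D*D)*(2/(-1)) = D²*(2*(-1)) = D²*(-2) = -2*D²)
(p(115) + 32877)*(47061 - 32282) = (-2*115² + 32877)*(47061 - 32282) = (-2*13225 + 32877)*14779 = (-26450 + 32877)*14779 = 6427*14779 = 94984633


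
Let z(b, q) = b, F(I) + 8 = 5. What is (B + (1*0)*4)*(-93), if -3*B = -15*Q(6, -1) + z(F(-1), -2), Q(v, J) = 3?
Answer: -1488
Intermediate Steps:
F(I) = -3 (F(I) = -8 + 5 = -3)
B = 16 (B = -(-15*3 - 3)/3 = -(-3*15 - 3)/3 = -(-45 - 3)/3 = -1/3*(-48) = 16)
(B + (1*0)*4)*(-93) = (16 + (1*0)*4)*(-93) = (16 + 0*4)*(-93) = (16 + 0)*(-93) = 16*(-93) = -1488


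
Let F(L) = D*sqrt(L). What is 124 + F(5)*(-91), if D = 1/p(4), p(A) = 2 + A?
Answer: 124 - 91*sqrt(5)/6 ≈ 90.086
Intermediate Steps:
D = 1/6 (D = 1/(2 + 4) = 1/6 ≈ 0.16667)
F(L) = sqrt(L)/6
124 + F(5)*(-91) = 124 + (sqrt(5)/6)*(-91) = 124 - 91*sqrt(5)/6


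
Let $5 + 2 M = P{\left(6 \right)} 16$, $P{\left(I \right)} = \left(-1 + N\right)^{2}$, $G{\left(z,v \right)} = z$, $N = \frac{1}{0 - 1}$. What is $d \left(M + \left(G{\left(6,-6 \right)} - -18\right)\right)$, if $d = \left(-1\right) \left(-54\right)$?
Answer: $2889$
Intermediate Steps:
$N = -1$ ($N = \frac{1}{-1} = -1$)
$d = 54$
$P{\left(I \right)} = 4$ ($P{\left(I \right)} = \left(-1 - 1\right)^{2} = \left(-2\right)^{2} = 4$)
$M = \frac{59}{2}$ ($M = - \frac{5}{2} + \frac{4 \cdot 16}{2} = - \frac{5}{2} + \frac{1}{2} \cdot 64 = - \frac{5}{2} + 32 = \frac{59}{2} \approx 29.5$)
$d \left(M + \left(G{\left(6,-6 \right)} - -18\right)\right) = 54 \left(\frac{59}{2} + \left(6 - -18\right)\right) = 54 \left(\frac{59}{2} + \left(6 + 18\right)\right) = 54 \left(\frac{59}{2} + 24\right) = 54 \cdot \frac{107}{2} = 2889$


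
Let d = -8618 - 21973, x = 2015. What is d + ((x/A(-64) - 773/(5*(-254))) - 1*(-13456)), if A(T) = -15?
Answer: -65793841/3810 ≈ -17269.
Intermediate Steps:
d = -30591
d + ((x/A(-64) - 773/(5*(-254))) - 1*(-13456)) = -30591 + ((2015/(-15) - 773/(5*(-254))) - 1*(-13456)) = -30591 + ((2015*(-1/15) - 773/(-1270)) + 13456) = -30591 + ((-403/3 - 773*(-1/1270)) + 13456) = -30591 + ((-403/3 + 773/1270) + 13456) = -30591 + (-509491/3810 + 13456) = -30591 + 50757869/3810 = -65793841/3810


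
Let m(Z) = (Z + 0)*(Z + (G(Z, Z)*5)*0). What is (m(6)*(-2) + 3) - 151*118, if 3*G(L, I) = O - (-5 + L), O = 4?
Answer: -17887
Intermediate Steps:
G(L, I) = 3 - L/3 (G(L, I) = (4 - (-5 + L))/3 = (4 + (5 - L))/3 = (9 - L)/3 = 3 - L/3)
m(Z) = Z**2 (m(Z) = (Z + 0)*(Z + ((3 - Z/3)*5)*0) = Z*(Z + (15 - 5*Z/3)*0) = Z*(Z + 0) = Z*Z = Z**2)
(m(6)*(-2) + 3) - 151*118 = (6**2*(-2) + 3) - 151*118 = (36*(-2) + 3) - 17818 = (-72 + 3) - 17818 = -69 - 17818 = -17887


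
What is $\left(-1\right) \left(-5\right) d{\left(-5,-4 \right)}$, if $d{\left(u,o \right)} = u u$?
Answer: $125$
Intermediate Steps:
$d{\left(u,o \right)} = u^{2}$
$\left(-1\right) \left(-5\right) d{\left(-5,-4 \right)} = \left(-1\right) \left(-5\right) \left(-5\right)^{2} = 5 \cdot 25 = 125$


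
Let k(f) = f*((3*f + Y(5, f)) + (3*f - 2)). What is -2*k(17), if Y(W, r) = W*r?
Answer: -6290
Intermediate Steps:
k(f) = f*(-2 + 11*f) (k(f) = f*((3*f + 5*f) + (3*f - 2)) = f*(8*f + (-2 + 3*f)) = f*(-2 + 11*f))
-2*k(17) = -34*(-2 + 11*17) = -34*(-2 + 187) = -34*185 = -2*3145 = -6290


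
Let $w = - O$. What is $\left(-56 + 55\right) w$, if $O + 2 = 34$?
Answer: $32$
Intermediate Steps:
$O = 32$ ($O = -2 + 34 = 32$)
$w = -32$ ($w = \left(-1\right) 32 = -32$)
$\left(-56 + 55\right) w = \left(-56 + 55\right) \left(-32\right) = \left(-1\right) \left(-32\right) = 32$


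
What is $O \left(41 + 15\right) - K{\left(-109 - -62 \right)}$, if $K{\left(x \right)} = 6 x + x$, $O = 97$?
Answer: $5761$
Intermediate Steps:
$K{\left(x \right)} = 7 x$
$O \left(41 + 15\right) - K{\left(-109 - -62 \right)} = 97 \left(41 + 15\right) - 7 \left(-109 - -62\right) = 97 \cdot 56 - 7 \left(-109 + 62\right) = 5432 - 7 \left(-47\right) = 5432 - -329 = 5432 + 329 = 5761$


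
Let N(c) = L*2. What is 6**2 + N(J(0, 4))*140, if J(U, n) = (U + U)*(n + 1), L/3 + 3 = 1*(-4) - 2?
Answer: -7524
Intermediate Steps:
L = -27 (L = -9 + 3*(1*(-4) - 2) = -9 + 3*(-4 - 2) = -9 + 3*(-6) = -9 - 18 = -27)
J(U, n) = 2*U*(1 + n) (J(U, n) = (2*U)*(1 + n) = 2*U*(1 + n))
N(c) = -54 (N(c) = -27*2 = -54)
6**2 + N(J(0, 4))*140 = 6**2 - 54*140 = 36 - 7560 = -7524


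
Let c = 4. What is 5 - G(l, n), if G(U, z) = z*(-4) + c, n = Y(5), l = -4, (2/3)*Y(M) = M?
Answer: 31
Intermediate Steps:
Y(M) = 3*M/2
n = 15/2 (n = (3/2)*5 = 15/2 ≈ 7.5000)
G(U, z) = 4 - 4*z (G(U, z) = z*(-4) + 4 = -4*z + 4 = 4 - 4*z)
5 - G(l, n) = 5 - (4 - 4*15/2) = 5 - (4 - 30) = 5 - 1*(-26) = 5 + 26 = 31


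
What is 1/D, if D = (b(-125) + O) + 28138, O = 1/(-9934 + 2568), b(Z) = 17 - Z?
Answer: 7366/208310479 ≈ 3.5361e-5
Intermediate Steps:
O = -1/7366 (O = 1/(-7366) = -1/7366 ≈ -0.00013576)
D = 208310479/7366 (D = ((17 - 1*(-125)) - 1/7366) + 28138 = ((17 + 125) - 1/7366) + 28138 = (142 - 1/7366) + 28138 = 1045971/7366 + 28138 = 208310479/7366 ≈ 28280.)
1/D = 1/(208310479/7366) = 7366/208310479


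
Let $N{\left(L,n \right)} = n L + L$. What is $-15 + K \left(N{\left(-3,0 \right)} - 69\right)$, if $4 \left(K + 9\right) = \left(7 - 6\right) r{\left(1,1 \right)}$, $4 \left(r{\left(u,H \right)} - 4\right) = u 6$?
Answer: $534$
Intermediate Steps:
$N{\left(L,n \right)} = L + L n$ ($N{\left(L,n \right)} = L n + L = L + L n$)
$r{\left(u,H \right)} = 4 + \frac{3 u}{2}$ ($r{\left(u,H \right)} = 4 + \frac{u 6}{4} = 4 + \frac{6 u}{4} = 4 + \frac{3 u}{2}$)
$K = - \frac{61}{8}$ ($K = -9 + \frac{\left(7 - 6\right) \left(4 + \frac{3}{2} \cdot 1\right)}{4} = -9 + \frac{1 \left(4 + \frac{3}{2}\right)}{4} = -9 + \frac{1 \cdot \frac{11}{2}}{4} = -9 + \frac{1}{4} \cdot \frac{11}{2} = -9 + \frac{11}{8} = - \frac{61}{8} \approx -7.625$)
$-15 + K \left(N{\left(-3,0 \right)} - 69\right) = -15 - \frac{61 \left(- 3 \left(1 + 0\right) - 69\right)}{8} = -15 - \frac{61 \left(\left(-3\right) 1 - 69\right)}{8} = -15 - \frac{61 \left(-3 - 69\right)}{8} = -15 - -549 = -15 + 549 = 534$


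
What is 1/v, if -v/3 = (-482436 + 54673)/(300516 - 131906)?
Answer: 168610/1283289 ≈ 0.13139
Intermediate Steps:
v = 1283289/168610 (v = -3*(-482436 + 54673)/(300516 - 131906) = -(-1283289)/168610 = -3*(-427763/168610) = 1283289/168610 ≈ 7.6110)
1/v = 1/(1283289/168610) = 168610/1283289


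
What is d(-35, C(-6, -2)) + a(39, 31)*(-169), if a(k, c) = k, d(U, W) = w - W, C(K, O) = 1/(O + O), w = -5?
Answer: -26383/4 ≈ -6595.8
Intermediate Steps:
C(K, O) = 1/(2*O)
d(U, W) = -5 - W
d(-35, C(-6, -2)) + a(39, 31)*(-169) = (-5 - 1/(2*(-2))) + 39*(-169) = (-5 - (-1)/(2*2)) - 6591 = (-5 - 1*(-¼)) - 6591 = (-5 + ¼) - 6591 = -19/4 - 6591 = -26383/4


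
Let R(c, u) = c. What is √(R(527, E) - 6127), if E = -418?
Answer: 20*I*√14 ≈ 74.833*I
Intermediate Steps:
√(R(527, E) - 6127) = √(527 - 6127) = √(-5600) = 20*I*√14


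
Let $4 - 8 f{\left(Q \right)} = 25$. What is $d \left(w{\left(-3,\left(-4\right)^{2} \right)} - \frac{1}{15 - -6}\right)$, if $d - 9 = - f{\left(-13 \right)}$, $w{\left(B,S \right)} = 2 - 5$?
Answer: $- \frac{248}{7} \approx -35.429$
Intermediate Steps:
$f{\left(Q \right)} = - \frac{21}{8}$ ($f{\left(Q \right)} = \frac{1}{2} - \frac{25}{8} = - \frac{21}{8}$)
$w{\left(B,S \right)} = -3$
$d = \frac{93}{8}$ ($d = 9 - - \frac{21}{8} = 9 + \frac{21}{8} = \frac{93}{8} \approx 11.625$)
$d \left(w{\left(-3,\left(-4\right)^{2} \right)} - \frac{1}{15 - -6}\right) = \frac{93 \left(-3 - \frac{1}{15 - -6}\right)}{8} = \frac{93 \left(-3 - \frac{1}{15 + 6}\right)}{8} = \frac{93 \left(-3 - \frac{1}{21}\right)}{8} = \frac{93}{8} \left(- \frac{64}{21}\right) = - \frac{248}{7}$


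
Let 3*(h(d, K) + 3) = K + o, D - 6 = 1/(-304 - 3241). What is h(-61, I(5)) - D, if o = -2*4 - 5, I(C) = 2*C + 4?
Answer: -92167/10635 ≈ -8.6664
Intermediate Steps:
I(C) = 4 + 2*C
D = 21269/3545 (D = 6 + 1/(-304 - 3241) = 6 + 1/(-3545) = 6 - 1/3545 = 21269/3545 ≈ 5.9997)
o = -13 (o = -8 - 5 = -13)
h(d, K) = -22/3 + K/3 (h(d, K) = -3 + (K - 13)/3 = -3 + (-13 + K)/3 = -3 + (-13/3 + K/3) = -22/3 + K/3)
h(-61, I(5)) - D = (-22/3 + (4 + 2*5)/3) - 1*21269/3545 = (-22/3 + (4 + 10)/3) - 21269/3545 = (-22/3 + (⅓)*14) - 21269/3545 = (-22/3 + 14/3) - 21269/3545 = -8/3 - 21269/3545 = -92167/10635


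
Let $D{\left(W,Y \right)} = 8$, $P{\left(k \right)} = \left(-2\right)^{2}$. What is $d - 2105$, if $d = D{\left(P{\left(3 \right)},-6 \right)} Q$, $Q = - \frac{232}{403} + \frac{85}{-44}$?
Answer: $- \frac{9420391}{4433} \approx -2125.1$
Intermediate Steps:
$P{\left(k \right)} = 4$
$Q = - \frac{44463}{17732}$ ($Q = \left(-232\right) \frac{1}{403} + 85 \left(- \frac{1}{44}\right) = - \frac{232}{403} - \frac{85}{44} = - \frac{44463}{17732} \approx -2.5075$)
$d = - \frac{88926}{4433}$ ($d = 8 \left(- \frac{44463}{17732}\right) = - \frac{88926}{4433} \approx -20.06$)
$d - 2105 = - \frac{88926}{4433} - 2105 = - \frac{9420391}{4433}$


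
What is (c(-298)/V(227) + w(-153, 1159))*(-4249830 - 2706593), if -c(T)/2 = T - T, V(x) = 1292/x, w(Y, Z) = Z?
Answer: -8062494257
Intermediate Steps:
c(T) = 0 (c(T) = -2*(T - T) = -2*0 = 0)
(c(-298)/V(227) + w(-153, 1159))*(-4249830 - 2706593) = (0/((1292/227)) + 1159)*(-4249830 - 2706593) = (0/((1292*(1/227))) + 1159)*(-6956423) = (0/(1292/227) + 1159)*(-6956423) = (0*(227/1292) + 1159)*(-6956423) = (0 + 1159)*(-6956423) = 1159*(-6956423) = -8062494257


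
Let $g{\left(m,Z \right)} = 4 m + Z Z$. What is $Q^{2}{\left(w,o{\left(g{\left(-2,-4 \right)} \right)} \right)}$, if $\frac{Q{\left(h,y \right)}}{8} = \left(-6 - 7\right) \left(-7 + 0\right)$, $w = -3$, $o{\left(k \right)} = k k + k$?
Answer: $529984$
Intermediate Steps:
$g{\left(m,Z \right)} = Z^{2} + 4 m$ ($g{\left(m,Z \right)} = 4 m + Z^{2} = Z^{2} + 4 m$)
$o{\left(k \right)} = k + k^{2}$ ($o{\left(k \right)} = k^{2} + k = k + k^{2}$)
$Q{\left(h,y \right)} = 728$ ($Q{\left(h,y \right)} = 8 \left(-6 - 7\right) \left(-7 + 0\right) = 8 \left(\left(-13\right) \left(-7\right)\right) = 8 \cdot 91 = 728$)
$Q^{2}{\left(w,o{\left(g{\left(-2,-4 \right)} \right)} \right)} = 728^{2} = 529984$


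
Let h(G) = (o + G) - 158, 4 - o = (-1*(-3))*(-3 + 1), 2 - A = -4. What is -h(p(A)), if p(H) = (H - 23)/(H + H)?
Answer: 1793/12 ≈ 149.42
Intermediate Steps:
A = 6 (A = 2 - 1*(-4) = 2 + 4 = 6)
p(H) = (-23 + H)/(2*H) (p(H) = (-23 + H)/((2*H)) = (-23 + H)*(1/(2*H)) = (-23 + H)/(2*H))
o = 10 (o = 4 - (-1*(-3))*(-3 + 1) = 4 - 3*(-2) = 4 - 1*(-6) = 4 + 6 = 10)
h(G) = -148 + G (h(G) = (10 + G) - 158 = -148 + G)
-h(p(A)) = -(-148 + (½)*(-23 + 6)/6) = -(-148 + (½)*(⅙)*(-17)) = -(-148 - 17/12) = -1*(-1793/12) = 1793/12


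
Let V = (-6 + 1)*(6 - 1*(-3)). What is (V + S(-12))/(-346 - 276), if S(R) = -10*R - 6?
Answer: -69/622 ≈ -0.11093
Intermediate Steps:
S(R) = -6 - 10*R
V = -45 (V = -5*(6 + 3) = -5*9 = -45)
(V + S(-12))/(-346 - 276) = (-45 + (-6 - 10*(-12)))/(-346 - 276) = (-45 + (-6 + 120))/(-622) = (-45 + 114)*(-1/622) = 69*(-1/622) = -69/622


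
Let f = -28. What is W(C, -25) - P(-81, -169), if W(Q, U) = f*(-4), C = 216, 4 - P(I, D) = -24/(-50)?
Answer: 2712/25 ≈ 108.48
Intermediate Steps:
P(I, D) = 88/25 (P(I, D) = 4 - (-24)/(-50) = 4 - (-24)*(-1)/50 = 4 - 1*12/25 = 4 - 12/25 = 88/25)
W(Q, U) = 112 (W(Q, U) = -28*(-4) = 112)
W(C, -25) - P(-81, -169) = 112 - 1*88/25 = 112 - 88/25 = 2712/25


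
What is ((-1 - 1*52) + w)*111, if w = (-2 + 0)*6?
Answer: -7215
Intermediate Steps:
w = -12 (w = -2*6 = -12)
((-1 - 1*52) + w)*111 = ((-1 - 1*52) - 12)*111 = ((-1 - 52) - 12)*111 = (-53 - 12)*111 = -65*111 = -7215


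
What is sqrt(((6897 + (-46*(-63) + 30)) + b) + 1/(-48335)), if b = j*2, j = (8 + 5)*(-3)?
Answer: 22*sqrt(47048853985)/48335 ≈ 98.727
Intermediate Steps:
j = -39 (j = 13*(-3) = -39)
b = -78 (b = -39*2 = -78)
sqrt(((6897 + (-46*(-63) + 30)) + b) + 1/(-48335)) = sqrt(((6897 + (-46*(-63) + 30)) - 78) + 1/(-48335)) = sqrt(((6897 + (2898 + 30)) - 78) - 1/48335) = sqrt(((6897 + 2928) - 78) - 1/48335) = sqrt((9825 - 78) - 1/48335) = sqrt(9747 - 1/48335) = sqrt(471121244/48335) = 22*sqrt(47048853985)/48335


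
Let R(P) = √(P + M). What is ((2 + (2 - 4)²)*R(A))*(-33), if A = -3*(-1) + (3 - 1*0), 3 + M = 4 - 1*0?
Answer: -198*√7 ≈ -523.86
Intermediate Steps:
M = 1 (M = -3 + (4 - 1*0) = -3 + (4 + 0) = -3 + 4 = 1)
A = 6 (A = 3 + (3 + 0) = 3 + 3 = 6)
R(P) = √(1 + P) (R(P) = √(P + 1) = √(1 + P))
((2 + (2 - 4)²)*R(A))*(-33) = ((2 + (2 - 4)²)*√(1 + 6))*(-33) = ((2 + (-2)²)*√7)*(-33) = ((2 + 4)*√7)*(-33) = (6*√7)*(-33) = -198*√7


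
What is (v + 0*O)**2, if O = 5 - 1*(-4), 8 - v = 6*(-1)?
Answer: 196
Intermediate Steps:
v = 14 (v = 8 - 6*(-1) = 8 - 1*(-6) = 8 + 6 = 14)
O = 9 (O = 5 + 4 = 9)
(v + 0*O)**2 = (14 + 0*9)**2 = (14 + 0)**2 = 14**2 = 196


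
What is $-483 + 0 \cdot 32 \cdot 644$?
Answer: $-483$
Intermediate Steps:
$-483 + 0 \cdot 32 \cdot 644 = -483 + 0 \cdot 644 = -483 + 0 = -483$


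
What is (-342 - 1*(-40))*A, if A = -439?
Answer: 132578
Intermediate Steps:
(-342 - 1*(-40))*A = (-342 - 1*(-40))*(-439) = (-342 + 40)*(-439) = -302*(-439) = 132578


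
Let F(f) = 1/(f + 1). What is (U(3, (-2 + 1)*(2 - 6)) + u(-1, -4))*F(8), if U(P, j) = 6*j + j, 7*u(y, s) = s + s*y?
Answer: 28/9 ≈ 3.1111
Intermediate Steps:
u(y, s) = s/7 + s*y/7 (u(y, s) = (s + s*y)/7 = s/7 + s*y/7)
U(P, j) = 7*j
F(f) = 1/(1 + f)
(U(3, (-2 + 1)*(2 - 6)) + u(-1, -4))*F(8) = (7*((-2 + 1)*(2 - 6)) + (1/7)*(-4)*(1 - 1))/(1 + 8) = (7*(-1*(-4)) + (1/7)*(-4)*0)/9 = (7*4 + 0)*(1/9) = (28 + 0)*(1/9) = 28*(1/9) = 28/9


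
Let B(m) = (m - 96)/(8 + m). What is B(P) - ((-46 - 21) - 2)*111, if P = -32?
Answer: 22993/3 ≈ 7664.3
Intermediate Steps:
B(m) = (-96 + m)/(8 + m)
B(P) - ((-46 - 21) - 2)*111 = (-96 - 32)/(8 - 32) - ((-46 - 21) - 2)*111 = -128/(-24) - (-67 - 2)*111 = -1/24*(-128) - (-69)*111 = 16/3 - 1*(-7659) = 16/3 + 7659 = 22993/3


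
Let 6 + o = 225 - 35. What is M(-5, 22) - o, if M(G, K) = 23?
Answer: -161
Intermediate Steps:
o = 184 (o = -6 + (225 - 35) = -6 + 190 = 184)
M(-5, 22) - o = 23 - 1*184 = 23 - 184 = -161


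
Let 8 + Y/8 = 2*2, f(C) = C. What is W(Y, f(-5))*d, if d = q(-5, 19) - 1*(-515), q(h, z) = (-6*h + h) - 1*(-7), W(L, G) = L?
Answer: -17504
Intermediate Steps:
Y = -32 (Y = -64 + 8*(2*2) = -64 + 8*4 = -64 + 32 = -32)
q(h, z) = 7 - 5*h (q(h, z) = -5*h + 7 = 7 - 5*h)
d = 547 (d = (7 - 5*(-5)) - 1*(-515) = (7 + 25) + 515 = 32 + 515 = 547)
W(Y, f(-5))*d = -32*547 = -17504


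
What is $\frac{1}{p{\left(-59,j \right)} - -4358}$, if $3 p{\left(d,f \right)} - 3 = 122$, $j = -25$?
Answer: $\frac{3}{13199} \approx 0.00022729$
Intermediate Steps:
$p{\left(d,f \right)} = \frac{125}{3}$ ($p{\left(d,f \right)} = 1 + \frac{1}{3} \cdot 122 = 1 + \frac{122}{3} = \frac{125}{3}$)
$\frac{1}{p{\left(-59,j \right)} - -4358} = \frac{1}{\frac{125}{3} - -4358} = \frac{1}{\frac{125}{3} + 4358} = \frac{1}{\frac{13199}{3}} = \frac{3}{13199}$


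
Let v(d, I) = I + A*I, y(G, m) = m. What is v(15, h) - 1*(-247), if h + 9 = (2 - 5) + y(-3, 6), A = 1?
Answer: 235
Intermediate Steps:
h = -6 (h = -9 + ((2 - 5) + 6) = -9 + (-3 + 6) = -9 + 3 = -6)
v(d, I) = 2*I (v(d, I) = I + 1*I = I + I = 2*I)
v(15, h) - 1*(-247) = 2*(-6) - 1*(-247) = -12 + 247 = 235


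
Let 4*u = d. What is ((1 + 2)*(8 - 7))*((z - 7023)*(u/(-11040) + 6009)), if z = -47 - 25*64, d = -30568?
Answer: -28761425367/184 ≈ -1.5631e+8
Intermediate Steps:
u = -7642 (u = (1/4)*(-30568) = -7642)
z = -1647 (z = -47 - 1600 = -1647)
((1 + 2)*(8 - 7))*((z - 7023)*(u/(-11040) + 6009)) = ((1 + 2)*(8 - 7))*((-1647 - 7023)*(-7642/(-11040) + 6009)) = (3*1)*(-8670*(-7642*(-1/11040) + 6009)) = 3*(-8670*(3821/5520 + 6009)) = 3*(-8670*33173501/5520) = 3*(-9587141789/184) = -28761425367/184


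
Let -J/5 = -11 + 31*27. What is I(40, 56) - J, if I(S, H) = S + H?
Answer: 4226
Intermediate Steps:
I(S, H) = H + S
J = -4130 (J = -5*(-11 + 31*27) = -5*(-11 + 837) = -5*826 = -4130)
I(40, 56) - J = (56 + 40) - 1*(-4130) = 96 + 4130 = 4226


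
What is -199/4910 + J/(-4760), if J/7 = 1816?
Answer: -226297/83470 ≈ -2.7111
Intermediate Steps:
J = 12712 (J = 7*1816 = 12712)
-199/4910 + J/(-4760) = -199/4910 + 12712/(-4760) = -199*1/4910 + 12712*(-1/4760) = -199/4910 - 227/85 = -226297/83470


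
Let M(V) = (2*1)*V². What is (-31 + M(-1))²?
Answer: 841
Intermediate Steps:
M(V) = 2*V²
(-31 + M(-1))² = (-31 + 2*(-1)²)² = (-31 + 2*1)² = (-31 + 2)² = (-29)² = 841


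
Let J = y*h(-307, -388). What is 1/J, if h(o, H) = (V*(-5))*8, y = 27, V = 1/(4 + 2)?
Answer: -1/180 ≈ -0.0055556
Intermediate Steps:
V = ⅙ (V = 1/6 = ⅙ ≈ 0.16667)
h(o, H) = -20/3 (h(o, H) = ((⅙)*(-5))*8 = -⅚*8 = -20/3)
J = -180 (J = 27*(-20/3) = -180)
1/J = 1/(-180) = -1/180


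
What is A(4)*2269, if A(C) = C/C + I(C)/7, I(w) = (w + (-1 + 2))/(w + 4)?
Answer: 138409/56 ≈ 2471.6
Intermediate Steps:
I(w) = (1 + w)/(4 + w) (I(w) = (w + 1)/(4 + w) = (1 + w)/(4 + w))
A(C) = 1 + (1 + C)/(7*(4 + C)) (A(C) = C/C + ((1 + C)/(4 + C))/7 = 1 + ((1 + C)/(4 + C))*(⅐) = 1 + (1 + C)/(7*(4 + C)))
A(4)*2269 = ((29 + 8*4)/(7*(4 + 4)))*2269 = ((⅐)*(29 + 32)/8)*2269 = ((⅐)*(⅛)*61)*2269 = (61/56)*2269 = 138409/56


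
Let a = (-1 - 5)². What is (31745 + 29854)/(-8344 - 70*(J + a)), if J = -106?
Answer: -20533/1148 ≈ -17.886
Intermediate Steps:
a = 36 (a = (-6)² = 36)
(31745 + 29854)/(-8344 - 70*(J + a)) = (31745 + 29854)/(-8344 - 70*(-106 + 36)) = 61599/(-8344 - 70*(-70)) = 61599/(-8344 + 4900) = 61599/(-3444) = 61599*(-1/3444) = -20533/1148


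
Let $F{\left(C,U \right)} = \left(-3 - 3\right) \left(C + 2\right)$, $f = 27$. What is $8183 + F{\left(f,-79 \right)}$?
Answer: $8009$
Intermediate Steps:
$F{\left(C,U \right)} = -12 - 6 C$ ($F{\left(C,U \right)} = \left(-3 - 3\right) \left(2 + C\right) = - 6 \left(2 + C\right) = -12 - 6 C$)
$8183 + F{\left(f,-79 \right)} = 8183 - 174 = 8009$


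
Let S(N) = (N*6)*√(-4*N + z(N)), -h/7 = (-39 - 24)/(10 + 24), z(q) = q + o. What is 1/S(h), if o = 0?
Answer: -17*I*√102/83349 ≈ -0.0020599*I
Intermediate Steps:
z(q) = q (z(q) = q + 0 = q)
h = 441/34 (h = -7*(-39 - 24)/(10 + 24) = -(-441)/34 = -7*(-63/34) = 441/34 ≈ 12.971)
S(N) = 6*N*√3*√(-N) (S(N) = (N*6)*√(-4*N + N) = (6*N)*√(-3*N) = (6*N)*(√3*√(-N)) = 6*N*√3*√(-N))
1/S(h) = 1/(-6*√3*(-1*441/34)^(3/2)) = 1/(-6*√3*(-441/34)^(3/2)) = 1/(-6*√3*(-9261*I*√34/1156)) = 1/(27783*I*√102/578) = -17*I*√102/83349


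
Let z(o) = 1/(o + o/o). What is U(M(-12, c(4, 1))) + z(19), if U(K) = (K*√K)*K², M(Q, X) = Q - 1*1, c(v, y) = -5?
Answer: 1/20 - 2197*I*√13 ≈ 0.05 - 7921.4*I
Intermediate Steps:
z(o) = 1/(1 + o) (z(o) = 1/(o + 1) = 1/(1 + o))
M(Q, X) = -1 + Q (M(Q, X) = Q - 1 = -1 + Q)
U(K) = K^(7/2) (U(K) = K^(3/2)*K² = K^(7/2))
U(M(-12, c(4, 1))) + z(19) = (-1 - 12)^(7/2) + 1/(1 + 19) = (-13)^(7/2) + 1/20 = -2197*I*√13 + 1/20 = 1/20 - 2197*I*√13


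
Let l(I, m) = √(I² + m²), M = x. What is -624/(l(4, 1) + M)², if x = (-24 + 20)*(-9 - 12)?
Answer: -624/(84 + √17)² ≈ -0.080353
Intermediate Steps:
x = 84 (x = -4*(-21) = 84)
M = 84
-624/(l(4, 1) + M)² = -624/(√(4² + 1²) + 84)² = -624/(√(16 + 1) + 84)² = -624/(√17 + 84)² = -624/(84 + √17)²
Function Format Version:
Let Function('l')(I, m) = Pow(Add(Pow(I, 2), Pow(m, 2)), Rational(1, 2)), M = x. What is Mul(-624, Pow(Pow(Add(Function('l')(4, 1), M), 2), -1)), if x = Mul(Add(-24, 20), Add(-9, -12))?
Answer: Mul(-624, Pow(Add(84, Pow(17, Rational(1, 2))), -2)) ≈ -0.080353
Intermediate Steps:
x = 84 (x = Mul(-4, -21) = 84)
M = 84
Mul(-624, Pow(Pow(Add(Function('l')(4, 1), M), 2), -1)) = Mul(-624, Pow(Pow(Add(Pow(Add(Pow(4, 2), Pow(1, 2)), Rational(1, 2)), 84), 2), -1)) = Mul(-624, Pow(Pow(Add(Pow(Add(16, 1), Rational(1, 2)), 84), 2), -1)) = Mul(-624, Pow(Pow(Add(Pow(17, Rational(1, 2)), 84), 2), -1)) = Mul(-624, Pow(Pow(Add(84, Pow(17, Rational(1, 2))), 2), -1)) = Mul(-624, Pow(Add(84, Pow(17, Rational(1, 2))), -2))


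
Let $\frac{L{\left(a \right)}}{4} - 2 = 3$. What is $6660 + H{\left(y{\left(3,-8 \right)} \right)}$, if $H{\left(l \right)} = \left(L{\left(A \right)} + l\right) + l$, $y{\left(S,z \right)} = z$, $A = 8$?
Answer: $6664$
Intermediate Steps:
$L{\left(a \right)} = 20$ ($L{\left(a \right)} = 8 + 4 \cdot 3 = 8 + 12 = 20$)
$H{\left(l \right)} = 20 + 2 l$ ($H{\left(l \right)} = \left(20 + l\right) + l = 20 + 2 l$)
$6660 + H{\left(y{\left(3,-8 \right)} \right)} = 6660 + \left(20 + 2 \left(-8\right)\right) = 6660 + \left(20 - 16\right) = 6660 + 4 = 6664$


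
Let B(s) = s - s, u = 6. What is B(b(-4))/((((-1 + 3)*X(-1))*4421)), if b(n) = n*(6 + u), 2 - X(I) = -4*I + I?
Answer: 0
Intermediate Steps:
X(I) = 2 + 3*I (X(I) = 2 - (-4*I + I) = 2 - (-3)*I = 2 + 3*I)
b(n) = 12*n (b(n) = n*(6 + 6) = n*12 = 12*n)
B(s) = 0
B(b(-4))/((((-1 + 3)*X(-1))*4421)) = 0/((((-1 + 3)*(2 + 3*(-1)))*4421)) = 0/(((2*(2 - 3))*4421)) = 0/(((2*(-1))*4421)) = 0/((-2*4421)) = 0/(-8842) = 0*(-1/8842) = 0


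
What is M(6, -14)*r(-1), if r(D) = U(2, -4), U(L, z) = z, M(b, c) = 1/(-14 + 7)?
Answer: 4/7 ≈ 0.57143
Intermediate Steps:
M(b, c) = -⅐ (M(b, c) = 1/(-7) = -⅐)
r(D) = -4
M(6, -14)*r(-1) = -⅐*(-4) = 4/7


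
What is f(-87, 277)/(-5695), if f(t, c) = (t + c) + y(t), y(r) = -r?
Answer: -277/5695 ≈ -0.048639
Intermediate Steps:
f(t, c) = c (f(t, c) = (t + c) - t = (c + t) - t = c)
f(-87, 277)/(-5695) = 277/(-5695) = 277*(-1/5695) = -277/5695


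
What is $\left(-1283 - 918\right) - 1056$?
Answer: $-3257$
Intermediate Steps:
$\left(-1283 - 918\right) - 1056 = -2201 - 1056 = -3257$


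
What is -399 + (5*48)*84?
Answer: 19761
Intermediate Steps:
-399 + (5*48)*84 = -399 + 240*84 = -399 + 20160 = 19761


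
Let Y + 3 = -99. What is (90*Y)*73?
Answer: -670140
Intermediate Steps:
Y = -102 (Y = -3 - 99 = -102)
(90*Y)*73 = (90*(-102))*73 = -9180*73 = -670140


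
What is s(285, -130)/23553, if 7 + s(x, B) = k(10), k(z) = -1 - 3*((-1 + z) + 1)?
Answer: -38/23553 ≈ -0.0016134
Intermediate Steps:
k(z) = -1 - 3*z
s(x, B) = -38 (s(x, B) = -7 + (-1 - 3*10) = -7 + (-1 - 30) = -7 - 31 = -38)
s(285, -130)/23553 = -38/23553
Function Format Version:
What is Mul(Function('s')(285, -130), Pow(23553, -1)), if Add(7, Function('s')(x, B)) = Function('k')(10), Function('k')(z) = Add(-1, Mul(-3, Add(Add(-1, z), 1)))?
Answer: Rational(-38, 23553) ≈ -0.0016134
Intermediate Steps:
Function('k')(z) = Add(-1, Mul(-3, z))
Function('s')(x, B) = -38 (Function('s')(x, B) = Add(-7, Add(-1, Mul(-3, 10))) = Add(-7, Add(-1, -30)) = Add(-7, -31) = -38)
Mul(Function('s')(285, -130), Pow(23553, -1)) = Mul(-38, Pow(23553, -1)) = Mul(-38, Rational(1, 23553)) = Rational(-38, 23553)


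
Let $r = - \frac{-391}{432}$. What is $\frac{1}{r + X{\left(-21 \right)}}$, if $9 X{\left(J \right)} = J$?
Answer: $- \frac{432}{617} \approx -0.70016$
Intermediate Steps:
$X{\left(J \right)} = \frac{J}{9}$
$r = \frac{391}{432}$ ($r = - \frac{-391}{432} = \left(-1\right) \left(- \frac{391}{432}\right) = \frac{391}{432} \approx 0.90509$)
$\frac{1}{r + X{\left(-21 \right)}} = \frac{1}{\frac{391}{432} + \frac{1}{9} \left(-21\right)} = \frac{1}{\frac{391}{432} - \frac{7}{3}} = \frac{1}{- \frac{617}{432}} = - \frac{432}{617}$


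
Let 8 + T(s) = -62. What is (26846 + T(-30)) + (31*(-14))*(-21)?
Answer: 35890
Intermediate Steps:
T(s) = -70 (T(s) = -8 - 62 = -70)
(26846 + T(-30)) + (31*(-14))*(-21) = (26846 - 70) + (31*(-14))*(-21) = 26776 - 434*(-21) = 26776 + 9114 = 35890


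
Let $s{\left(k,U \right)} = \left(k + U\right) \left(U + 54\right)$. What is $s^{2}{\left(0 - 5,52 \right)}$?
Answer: $24820324$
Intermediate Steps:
$s{\left(k,U \right)} = \left(54 + U\right) \left(U + k\right)$ ($s{\left(k,U \right)} = \left(U + k\right) \left(54 + U\right) = \left(54 + U\right) \left(U + k\right)$)
$s^{2}{\left(0 - 5,52 \right)} = \left(52^{2} + 54 \cdot 52 + 54 \left(0 - 5\right) + 52 \left(0 - 5\right)\right)^{2} = \left(2704 + 2808 + 54 \left(-5\right) + 52 \left(-5\right)\right)^{2} = \left(2704 + 2808 - 270 - 260\right)^{2} = 4982^{2} = 24820324$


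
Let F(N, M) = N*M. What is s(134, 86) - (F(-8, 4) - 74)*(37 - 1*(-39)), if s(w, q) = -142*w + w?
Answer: -10838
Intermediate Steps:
F(N, M) = M*N
s(w, q) = -141*w
s(134, 86) - (F(-8, 4) - 74)*(37 - 1*(-39)) = -141*134 - (4*(-8) - 74)*(37 - 1*(-39)) = -18894 - (-32 - 74)*(37 + 39) = -18894 - (-106)*76 = -18894 - 1*(-8056) = -18894 + 8056 = -10838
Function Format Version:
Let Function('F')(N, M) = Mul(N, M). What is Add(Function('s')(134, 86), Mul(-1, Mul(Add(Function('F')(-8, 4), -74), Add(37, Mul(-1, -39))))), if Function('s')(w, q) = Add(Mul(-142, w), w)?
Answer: -10838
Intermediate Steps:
Function('F')(N, M) = Mul(M, N)
Function('s')(w, q) = Mul(-141, w)
Add(Function('s')(134, 86), Mul(-1, Mul(Add(Function('F')(-8, 4), -74), Add(37, Mul(-1, -39))))) = Add(Mul(-141, 134), Mul(-1, Mul(Add(Mul(4, -8), -74), Add(37, Mul(-1, -39))))) = Add(-18894, Mul(-1, Mul(Add(-32, -74), Add(37, 39)))) = Add(-18894, Mul(-1, Mul(-106, 76))) = Add(-18894, Mul(-1, -8056)) = Add(-18894, 8056) = -10838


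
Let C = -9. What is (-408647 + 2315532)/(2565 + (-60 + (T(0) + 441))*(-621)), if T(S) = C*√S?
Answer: -1906885/234036 ≈ -8.1478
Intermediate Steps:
T(S) = -9*√S
(-408647 + 2315532)/(2565 + (-60 + (T(0) + 441))*(-621)) = (-408647 + 2315532)/(2565 + (-60 + (-9*√0 + 441))*(-621)) = 1906885/(2565 + (-60 + (-9*0 + 441))*(-621)) = 1906885/(2565 + (-60 + (0 + 441))*(-621)) = 1906885/(2565 + (-60 + 441)*(-621)) = 1906885/(2565 + 381*(-621)) = 1906885/(2565 - 236601) = 1906885/(-234036) = 1906885*(-1/234036) = -1906885/234036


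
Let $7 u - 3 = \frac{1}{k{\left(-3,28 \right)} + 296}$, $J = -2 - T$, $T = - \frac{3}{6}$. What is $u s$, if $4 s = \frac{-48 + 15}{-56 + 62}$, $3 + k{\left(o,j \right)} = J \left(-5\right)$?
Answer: $- \frac{19855}{33656} \approx -0.58994$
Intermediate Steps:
$T = - \frac{1}{2}$ ($T = \left(-3\right) \frac{1}{6} = - \frac{1}{2} \approx -0.5$)
$J = - \frac{3}{2}$ ($J = -2 - - \frac{1}{2} = -2 + \frac{1}{2} = - \frac{3}{2} \approx -1.5$)
$k{\left(o,j \right)} = \frac{9}{2}$ ($k{\left(o,j \right)} = -3 - - \frac{15}{2} = -3 + \frac{15}{2} = \frac{9}{2}$)
$u = \frac{1805}{4207}$ ($u = \frac{3}{7} + \frac{1}{7 \left(\frac{9}{2} + 296\right)} = \frac{3}{7} + \frac{1}{7 \cdot \frac{601}{2}} = \frac{3}{7} + \frac{1}{7} \cdot \frac{2}{601} = \frac{3}{7} + \frac{2}{4207} = \frac{1805}{4207} \approx 0.42905$)
$s = - \frac{11}{8}$ ($s = \frac{\left(-48 + 15\right) \frac{1}{-56 + 62}}{4} = \frac{\left(-33\right) \frac{1}{6}}{4} = \frac{1}{4} \left(- \frac{11}{2}\right) = - \frac{11}{8} \approx -1.375$)
$u s = \frac{1805}{4207} \left(- \frac{11}{8}\right) = - \frac{19855}{33656}$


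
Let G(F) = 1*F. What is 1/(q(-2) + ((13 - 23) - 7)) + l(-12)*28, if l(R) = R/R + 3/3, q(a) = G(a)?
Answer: 1063/19 ≈ 55.947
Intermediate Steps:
G(F) = F
q(a) = a
l(R) = 2 (l(R) = 1 + 3*(1/3) = 1 + 1 = 2)
1/(q(-2) + ((13 - 23) - 7)) + l(-12)*28 = 1/(-2 + ((13 - 23) - 7)) + 2*28 = 1/(-2 + (-10 - 7)) + 56 = 1/(-2 - 17) + 56 = 1/(-19) + 56 = -1/19 + 56 = 1063/19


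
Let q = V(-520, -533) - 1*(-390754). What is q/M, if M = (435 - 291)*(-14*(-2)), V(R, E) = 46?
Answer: 24425/252 ≈ 96.925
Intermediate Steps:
M = 4032 (M = 144*28 = 4032)
q = 390800 (q = 46 - 1*(-390754) = 46 + 390754 = 390800)
q/M = 390800/4032 = 390800*(1/4032) = 24425/252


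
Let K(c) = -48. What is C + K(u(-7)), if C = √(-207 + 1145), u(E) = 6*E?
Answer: -48 + √938 ≈ -17.373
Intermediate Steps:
C = √938 ≈ 30.627
C + K(u(-7)) = √938 - 48 = -48 + √938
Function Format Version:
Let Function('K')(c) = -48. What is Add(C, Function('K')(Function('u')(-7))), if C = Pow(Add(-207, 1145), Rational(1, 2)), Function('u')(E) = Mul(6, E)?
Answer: Add(-48, Pow(938, Rational(1, 2))) ≈ -17.373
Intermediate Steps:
C = Pow(938, Rational(1, 2)) ≈ 30.627
Add(C, Function('K')(Function('u')(-7))) = Add(Pow(938, Rational(1, 2)), -48) = Add(-48, Pow(938, Rational(1, 2)))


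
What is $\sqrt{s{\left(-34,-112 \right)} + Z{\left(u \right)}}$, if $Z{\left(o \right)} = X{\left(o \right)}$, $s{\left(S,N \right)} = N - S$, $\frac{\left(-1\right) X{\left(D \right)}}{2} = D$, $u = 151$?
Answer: $2 i \sqrt{95} \approx 19.494 i$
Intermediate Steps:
$X{\left(D \right)} = - 2 D$
$Z{\left(o \right)} = - 2 o$
$\sqrt{s{\left(-34,-112 \right)} + Z{\left(u \right)}} = \sqrt{\left(-112 - -34\right) - 302} = \sqrt{\left(-112 + 34\right) - 302} = \sqrt{-78 - 302} = \sqrt{-380} = 2 i \sqrt{95}$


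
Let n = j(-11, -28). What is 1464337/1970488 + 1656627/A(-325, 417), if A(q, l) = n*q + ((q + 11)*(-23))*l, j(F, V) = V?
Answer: 3843824163557/2976100934456 ≈ 1.2916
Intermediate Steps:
n = -28
A(q, l) = -28*q + l*(-253 - 23*q) (A(q, l) = -28*q + ((q + 11)*(-23))*l = -28*q + ((11 + q)*(-23))*l = -28*q + (-253 - 23*q)*l = -28*q + l*(-253 - 23*q))
1464337/1970488 + 1656627/A(-325, 417) = 1464337/1970488 + 1656627/(-253*417 - 28*(-325) - 23*417*(-325)) = 1464337*(1/1970488) + 1656627/(-105501 + 9100 + 3117075) = 1464337/1970488 + 1656627/3020674 = 3843824163557/2976100934456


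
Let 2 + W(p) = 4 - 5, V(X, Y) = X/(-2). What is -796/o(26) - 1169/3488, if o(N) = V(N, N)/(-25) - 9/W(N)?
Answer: -8689259/38368 ≈ -226.47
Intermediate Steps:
V(X, Y) = -X/2 (V(X, Y) = X*(-1/2) = -X/2)
W(p) = -3 (W(p) = -2 + (4 - 5) = -2 - 1 = -3)
o(N) = 3 + N/50 (o(N) = -N/2/(-25) - 9/(-3) = -N/2*(-1/25) - 9*(-1/3) = N/50 + 3 = 3 + N/50)
-796/o(26) - 1169/3488 = -796/(3 + (1/50)*26) - 1169/3488 = -796/(3 + 13/25) - 1169*1/3488 = -796/88/25 - 1169/3488 = -796*25/88 - 1169/3488 = -4975/22 - 1169/3488 = -8689259/38368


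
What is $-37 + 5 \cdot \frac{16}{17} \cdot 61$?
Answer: $\frac{4251}{17} \approx 250.06$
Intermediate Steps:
$-37 + 5 \cdot \frac{16}{17} \cdot 61 = -37 + \frac{80}{17} \cdot 61 = -37 + \frac{4880}{17} = \frac{4251}{17}$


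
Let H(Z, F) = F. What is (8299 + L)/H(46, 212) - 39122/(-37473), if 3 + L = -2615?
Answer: 221177977/7944276 ≈ 27.841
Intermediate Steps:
L = -2618 (L = -3 - 2615 = -2618)
(8299 + L)/H(46, 212) - 39122/(-37473) = (8299 - 2618)/212 - 39122/(-37473) = 5681*(1/212) - 39122*(-1/37473) = 5681/212 + 39122/37473 = 221177977/7944276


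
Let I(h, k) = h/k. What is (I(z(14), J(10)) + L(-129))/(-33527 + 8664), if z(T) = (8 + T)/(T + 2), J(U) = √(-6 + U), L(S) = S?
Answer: 2053/397808 ≈ 0.0051608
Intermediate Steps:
z(T) = (8 + T)/(2 + T)
(I(z(14), J(10)) + L(-129))/(-33527 + 8664) = (((8 + 14)/(2 + 14))/(√(-6 + 10)) - 129)/(-33527 + 8664) = ((22/16)/(√4) - 129)/(-24863) = (((1/16)*22)/2 - 129)*(-1/24863) = ((11/8)*(½) - 129)*(-1/24863) = (11/16 - 129)*(-1/24863) = -2053/16*(-1/24863) = 2053/397808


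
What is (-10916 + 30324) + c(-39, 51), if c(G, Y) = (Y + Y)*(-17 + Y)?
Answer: 22876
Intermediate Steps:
c(G, Y) = 2*Y*(-17 + Y) (c(G, Y) = (2*Y)*(-17 + Y) = 2*Y*(-17 + Y))
(-10916 + 30324) + c(-39, 51) = (-10916 + 30324) + 2*51*(-17 + 51) = 19408 + 2*51*34 = 19408 + 3468 = 22876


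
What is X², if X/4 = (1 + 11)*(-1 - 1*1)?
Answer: 9216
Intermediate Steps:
X = -96 (X = 4*((1 + 11)*(-1 - 1*1)) = 4*(12*(-1 - 1)) = 4*(12*(-2)) = 4*(-24) = -96)
X² = (-96)² = 9216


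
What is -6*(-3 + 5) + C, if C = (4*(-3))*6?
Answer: -84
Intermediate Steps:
C = -72 (C = -12*6 = -72)
-6*(-3 + 5) + C = -6*(-3 + 5) - 72 = -6*2 - 72 = -12 - 72 = -84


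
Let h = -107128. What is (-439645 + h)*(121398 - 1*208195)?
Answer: 47458256081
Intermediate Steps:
(-439645 + h)*(121398 - 1*208195) = (-439645 - 107128)*(121398 - 1*208195) = -546773*(121398 - 208195) = -546773*(-86797) = 47458256081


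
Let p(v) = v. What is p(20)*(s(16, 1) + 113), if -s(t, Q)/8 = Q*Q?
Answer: 2100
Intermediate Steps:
s(t, Q) = -8*Q**2 (s(t, Q) = -8*Q*Q = -8*Q**2)
p(20)*(s(16, 1) + 113) = 20*(-8*1**2 + 113) = 20*(-8*1 + 113) = 20*(-8 + 113) = 20*105 = 2100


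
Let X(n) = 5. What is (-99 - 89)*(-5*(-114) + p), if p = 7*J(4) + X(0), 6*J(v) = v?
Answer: -326932/3 ≈ -1.0898e+5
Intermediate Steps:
J(v) = v/6
p = 29/3 (p = 7*((1/6)*4) + 5 = 7*(2/3) + 5 = 14/3 + 5 = 29/3 ≈ 9.6667)
(-99 - 89)*(-5*(-114) + p) = (-99 - 89)*(-5*(-114) + 29/3) = -188*(570 + 29/3) = -188*1739/3 = -326932/3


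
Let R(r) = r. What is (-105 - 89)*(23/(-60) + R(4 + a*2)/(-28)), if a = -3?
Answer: 12707/210 ≈ 60.510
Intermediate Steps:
(-105 - 89)*(23/(-60) + R(4 + a*2)/(-28)) = (-105 - 89)*(23/(-60) + (4 - 3*2)/(-28)) = -194*(23*(-1/60) + (4 - 6)*(-1/28)) = -194*(-23/60 - 2*(-1/28)) = -194*(-23/60 + 1/14) = -194*(-131/420) = 12707/210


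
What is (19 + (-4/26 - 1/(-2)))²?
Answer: 253009/676 ≈ 374.27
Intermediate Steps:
(19 + (-4/26 - 1/(-2)))² = (19 + (-4*1/26 - 1*(-½)))² = (19 + (-2/13 + ½))² = (19 + 9/26)² = (503/26)² = 253009/676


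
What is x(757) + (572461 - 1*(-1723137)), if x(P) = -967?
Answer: 2294631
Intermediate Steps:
x(757) + (572461 - 1*(-1723137)) = -967 + (572461 - 1*(-1723137)) = -967 + (572461 + 1723137) = -967 + 2295598 = 2294631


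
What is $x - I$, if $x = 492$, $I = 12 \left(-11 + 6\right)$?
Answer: $552$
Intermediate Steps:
$I = -60$ ($I = 12 \left(-5\right) = -60$)
$x - I = 492 - -60 = 492 + 60 = 552$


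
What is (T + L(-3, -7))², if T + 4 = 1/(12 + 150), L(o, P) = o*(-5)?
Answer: 3179089/26244 ≈ 121.14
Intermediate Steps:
L(o, P) = -5*o
T = -647/162 (T = -4 + 1/(12 + 150) = -4 + 1/162 = -647/162 ≈ -3.9938)
(T + L(-3, -7))² = (-647/162 - 5*(-3))² = (-647/162 + 15)² = (1783/162)² = 3179089/26244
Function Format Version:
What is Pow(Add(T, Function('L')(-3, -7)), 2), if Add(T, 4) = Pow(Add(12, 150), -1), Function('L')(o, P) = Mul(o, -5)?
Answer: Rational(3179089, 26244) ≈ 121.14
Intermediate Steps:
Function('L')(o, P) = Mul(-5, o)
T = Rational(-647, 162) (T = Add(-4, Pow(Add(12, 150), -1)) = Add(-4, Pow(162, -1)) = Add(-4, Rational(1, 162)) = Rational(-647, 162) ≈ -3.9938)
Pow(Add(T, Function('L')(-3, -7)), 2) = Pow(Add(Rational(-647, 162), Mul(-5, -3)), 2) = Pow(Add(Rational(-647, 162), 15), 2) = Pow(Rational(1783, 162), 2) = Rational(3179089, 26244)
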